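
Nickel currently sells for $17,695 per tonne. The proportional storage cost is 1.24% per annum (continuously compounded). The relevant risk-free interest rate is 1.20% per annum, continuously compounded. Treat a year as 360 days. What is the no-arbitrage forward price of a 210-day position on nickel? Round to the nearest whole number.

Net carry = r + u − y = 0.0120 + 0.0124 − 0.0000 = 0.0244
F = S·e^((r+u−y)T) = 17695 · e^(0.0244 × 210/360) = 17695 · e^0.014233
= 17695 × 1.014335 = $17,949 per tonne

$17,949 per tonne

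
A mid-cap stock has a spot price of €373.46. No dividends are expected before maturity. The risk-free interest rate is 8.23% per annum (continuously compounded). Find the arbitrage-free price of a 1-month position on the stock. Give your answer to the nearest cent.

F = S·e^(rT) = 373.46 · e^(0.0823 × 1/12)
= 373.46 · e^0.006858 = 373.46 × 1.006882
F = €376.03

€376.03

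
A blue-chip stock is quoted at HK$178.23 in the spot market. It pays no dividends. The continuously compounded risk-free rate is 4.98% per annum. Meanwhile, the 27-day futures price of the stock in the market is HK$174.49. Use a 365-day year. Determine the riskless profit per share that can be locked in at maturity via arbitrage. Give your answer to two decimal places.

Fair futures: F* = S·e^(carry·T), with carry = r = 0.0498
F* = 178.23 · e^(0.0498 × 27/365) = 178.23 · e^0.003684 = 178.23 × 1.003691 = HK$178.8878
Market HK$174.49 < fair HK$178.8878: forward underpriced → reverse cash-and-carry (short spot, go long the forward).
At maturity, profit = |F_mkt − F*| = |174.49 − 178.8878| = HK$4.40 per share

HK$4.40 per share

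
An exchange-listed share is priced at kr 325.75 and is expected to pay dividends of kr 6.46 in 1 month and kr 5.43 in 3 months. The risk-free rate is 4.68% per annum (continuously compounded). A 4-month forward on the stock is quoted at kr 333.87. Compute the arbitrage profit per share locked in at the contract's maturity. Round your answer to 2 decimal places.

PV(dividends) I = 6.46·e^(−0.0468·1/12) + 5.43·e^(−0.0468·3/12) = 11.8017
Fair forward F* = (S − I)·e^(rT) = (325.75 − 11.8017)·e^0.015600 = 313.9483 × 1.015722 = 318.8842
Market kr 333.87 > fair 318.8842: forward overpriced → cash-and-carry (borrow at r, buy the stock and collect the dividends, short the forward).
Profit at T = |F_mkt − F*| = |333.87 − 318.8842| = kr 14.99 per share

kr 14.99 per share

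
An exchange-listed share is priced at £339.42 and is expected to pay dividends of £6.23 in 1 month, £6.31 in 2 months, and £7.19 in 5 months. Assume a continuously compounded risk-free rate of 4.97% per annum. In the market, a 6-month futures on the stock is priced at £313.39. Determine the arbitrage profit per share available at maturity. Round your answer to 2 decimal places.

£14.57 per share

PV(dividends) I = 6.23·e^(−0.0497·1/12) + 6.31·e^(−0.0497·2/12) + 7.19·e^(−0.0497·5/12) = 19.5048
Fair futures F* = (S − I)·e^(rT) = (339.42 − 19.5048)·e^0.024850 = 319.9152 × 1.025161 = 327.9646
Market £313.39 < fair 327.9646: forward underpriced → reverse cash-and-carry (short the stock, invest proceeds at r, pay the dividends, go long the forward).
Profit at T = |F_mkt − F*| = |313.39 − 327.9646| = £14.57 per share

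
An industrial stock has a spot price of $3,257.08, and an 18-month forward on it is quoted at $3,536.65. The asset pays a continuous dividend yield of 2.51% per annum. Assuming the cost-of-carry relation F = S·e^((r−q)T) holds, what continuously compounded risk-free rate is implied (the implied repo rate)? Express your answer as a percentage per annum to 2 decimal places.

From F = S·e^((r−q)T): (r − q) = ln(F/S)/T
ln(3536.65/3257.08) = ln(1.085835) = 0.082349
(r − q) = 0.082349 / (18/12) = 0.054899
r = ln(F/S)/T + q = 0.054899 + 0.0251 = 0.079999
r = 8.00%

8.00%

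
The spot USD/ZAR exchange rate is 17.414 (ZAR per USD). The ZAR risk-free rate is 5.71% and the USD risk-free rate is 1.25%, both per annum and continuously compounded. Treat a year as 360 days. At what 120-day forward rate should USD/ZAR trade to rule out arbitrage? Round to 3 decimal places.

F = S·e^((r_ZAR − r_USD)T) = 17.414 · e^((0.0571 − 0.0125) × 120/360)
= 17.414 · e^0.014867 = 17.414 × 1.014978
F = 17.675 ZAR per USD

17.675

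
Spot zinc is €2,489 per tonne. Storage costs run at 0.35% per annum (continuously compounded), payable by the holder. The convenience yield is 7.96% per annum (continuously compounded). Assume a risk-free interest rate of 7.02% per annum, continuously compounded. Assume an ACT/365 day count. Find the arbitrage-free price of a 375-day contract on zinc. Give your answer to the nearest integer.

€2,474 per tonne

Net carry = r + u − y = 0.0702 + 0.0035 − 0.0796 = -0.0059
F = S·e^((r+u−y)T) = 2489 · e^(-0.0059 × 375/365) = 2489 · e^-0.006062
= 2489 × 0.993956 = €2,474 per tonne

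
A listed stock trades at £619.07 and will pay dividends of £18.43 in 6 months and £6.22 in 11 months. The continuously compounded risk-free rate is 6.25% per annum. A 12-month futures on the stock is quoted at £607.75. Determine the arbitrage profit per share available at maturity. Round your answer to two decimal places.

£25.98 per share

PV(dividends) I = 18.43·e^(−0.0625·6/12) + 6.22·e^(−0.0625·11/12) = 23.7366
Fair futures F* = (S − I)·e^(rT) = (619.07 − 23.7366)·e^0.062500 = 595.3334 × 1.064494 = 633.7288
Market £607.75 < fair 633.7288: forward underpriced → reverse cash-and-carry (short the stock, invest proceeds at r, pay the dividends, go long the forward).
Profit at T = |F_mkt − F*| = |607.75 − 633.7288| = £25.98 per share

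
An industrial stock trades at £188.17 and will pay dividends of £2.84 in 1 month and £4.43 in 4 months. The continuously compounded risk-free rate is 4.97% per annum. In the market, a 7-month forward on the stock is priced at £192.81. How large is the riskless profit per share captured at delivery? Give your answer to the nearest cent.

PV(dividends) I = 2.84·e^(−0.0497·1/12) + 4.43·e^(−0.0497·4/12) = 7.1855
Fair forward F* = (S − I)·e^(rT) = (188.17 − 7.1855)·e^0.028992 = 180.9845 × 1.029416 = 186.3083
Market £192.81 > fair 186.3083: forward overpriced → cash-and-carry (borrow at r, buy the stock and collect the dividends, short the forward).
Profit at T = |F_mkt − F*| = |192.81 − 186.3083| = £6.50 per share

£6.50 per share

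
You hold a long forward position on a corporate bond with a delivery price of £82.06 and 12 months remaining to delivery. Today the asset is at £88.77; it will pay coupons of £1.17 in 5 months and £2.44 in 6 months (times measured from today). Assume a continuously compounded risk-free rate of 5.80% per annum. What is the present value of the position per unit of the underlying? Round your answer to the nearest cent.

PV(remaining coupons) I = 1.17·e^(−0.0580·5/12) + 2.44·e^(−0.0580·6/12) = 3.5123
Current forward F = (S − I)·e^(rT) = (88.77 − 3.5123)·e^(0.0580·12/12) = 85.2577 × 1.059715 = 90.3489
Value (long) = (F − K)·e^(−rT) = (90.3489 − 82.06) × 0.943650 = 7.8218
Value = £7.82

£7.82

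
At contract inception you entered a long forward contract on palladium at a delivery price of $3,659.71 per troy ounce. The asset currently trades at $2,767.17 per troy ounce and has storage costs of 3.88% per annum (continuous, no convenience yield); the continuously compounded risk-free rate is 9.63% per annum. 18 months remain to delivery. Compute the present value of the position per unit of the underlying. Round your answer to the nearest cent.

Current fair forward for the remaining 18 months: F = S·e^((r + u)·T), (r + u) = 0.0963 + 0.0388 = 0.1351
F = 2767.17 · e^(0.1351 × 18/12) = 2767.17 × 1.22464377 = 3388.7975
Value of long forward = (F − K)·e^(−rT) = (3388.7975 − 3659.71) · e^(−0.0963·18/12)
= -270.9125 × 0.86549819 = -234.47

-$234.47 per troy ounce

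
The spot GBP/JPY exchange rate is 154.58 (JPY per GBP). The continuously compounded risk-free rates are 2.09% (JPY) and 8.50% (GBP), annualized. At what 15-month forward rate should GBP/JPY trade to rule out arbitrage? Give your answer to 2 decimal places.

142.68

F = S·e^((r_JPY − r_GBP)T) = 154.58 · e^((0.0209 − 0.0850) × 15/12)
= 154.58 · e^-0.080125 = 154.58 × 0.923001
F = 142.68 JPY per GBP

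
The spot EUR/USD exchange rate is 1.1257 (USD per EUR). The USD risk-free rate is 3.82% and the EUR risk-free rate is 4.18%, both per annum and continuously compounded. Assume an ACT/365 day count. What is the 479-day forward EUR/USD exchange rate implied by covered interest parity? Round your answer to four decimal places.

F = S·e^((r_USD − r_EUR)T) = 1.1257 · e^((0.0382 − 0.0418) × 479/365)
= 1.1257 · e^-0.004724 = 1.1257 × 0.995287
F = 1.1204 USD per EUR

1.1204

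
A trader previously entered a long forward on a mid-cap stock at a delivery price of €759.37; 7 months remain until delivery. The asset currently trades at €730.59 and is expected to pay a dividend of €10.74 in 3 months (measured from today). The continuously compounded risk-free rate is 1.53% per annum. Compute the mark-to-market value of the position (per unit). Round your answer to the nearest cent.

PV(remaining dividends) I = 10.74·e^(−0.0153·3/12) = 10.6990
Current forward F = (S − I)·e^(rT) = (730.59 − 10.6990)·e^(0.0153·7/12) = 719.8910 × 1.008965 = 726.3448
Value (long) = (F − K)·e^(−rT) = (726.3448 − 759.37) × 0.991115 = -32.7318
Value = -€32.73

-€32.73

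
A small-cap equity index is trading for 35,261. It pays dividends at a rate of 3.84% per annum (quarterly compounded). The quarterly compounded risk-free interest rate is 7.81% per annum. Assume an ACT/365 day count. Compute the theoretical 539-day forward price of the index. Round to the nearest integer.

F = S · (1+r/4)^(4T) / (1+q/4)^(4T)
= 35261 × 1.120998 / 1.058058 = 35261 × 1.059486
F = 37,359

37,359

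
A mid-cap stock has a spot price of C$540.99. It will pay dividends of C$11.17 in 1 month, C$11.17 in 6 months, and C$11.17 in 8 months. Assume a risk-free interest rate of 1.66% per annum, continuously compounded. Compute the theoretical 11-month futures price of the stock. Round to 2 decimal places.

C$515.50

PV(dividends) I = 11.17·e^(−0.0166·1/12) + 11.17·e^(−0.0166·6/12) + 11.17·e^(−0.0166·8/12)
I = 11.1546 + 11.0777 + 11.0471 = 33.2794
F = (S − I)·e^(rT) = (540.99 − 33.2794) · e^(0.0166·11/12)
= 507.7106 · e^0.015217 = 507.7106 × 1.015333 = C$515.50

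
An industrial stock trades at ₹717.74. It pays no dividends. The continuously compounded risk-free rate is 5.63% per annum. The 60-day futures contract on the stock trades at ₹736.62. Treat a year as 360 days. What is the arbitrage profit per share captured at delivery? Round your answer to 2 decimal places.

Fair futures: F* = S·e^(carry·T), with carry = r = 0.0563
F* = 717.74 · e^(0.0563 × 60/360) = 717.74 · e^0.009383 = 717.74 × 1.009427 = ₹724.5061
Market ₹736.62 > fair ₹724.5061: forward overpriced → cash-and-carry (buy spot, short the forward).
At maturity, profit = |F_mkt − F*| = |736.62 − 724.5061| = ₹12.11 per share

₹12.11 per share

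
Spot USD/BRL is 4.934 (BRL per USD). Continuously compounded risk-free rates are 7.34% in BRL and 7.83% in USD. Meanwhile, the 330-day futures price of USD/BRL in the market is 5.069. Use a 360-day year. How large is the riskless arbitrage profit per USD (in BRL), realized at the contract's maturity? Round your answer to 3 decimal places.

0.157 per USD (in BRL)

Fair futures: F* = S·e^(carry·T), with carry = (r_BRL − r_USD) = 0.0734 − 0.0783 = -0.0049
F* = 4.934 · e^(-0.0049 × 330/360) = 4.934 · e^-0.004492 = 4.934 × 0.995518 = 4.9119
Market 5.069 > fair 4.9119: forward overpriced → cash-and-carry (buy spot, short the forward).
At maturity, profit = |F_mkt − F*| = |5.069 − 4.9119| = 0.157 per USD (in BRL)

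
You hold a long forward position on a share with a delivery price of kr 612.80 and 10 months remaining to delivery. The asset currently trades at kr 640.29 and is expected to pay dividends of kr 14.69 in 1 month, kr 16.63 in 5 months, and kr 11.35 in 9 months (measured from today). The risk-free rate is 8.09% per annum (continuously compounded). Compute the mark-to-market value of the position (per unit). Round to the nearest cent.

PV(remaining dividends) I = 14.69·e^(−0.0809·1/12) + 16.63·e^(−0.0809·5/12) + 11.35·e^(−0.0809·9/12) = 41.3519
Current forward F = (S − I)·e^(rT) = (640.29 − 41.3519)·e^(0.0809·10/12) = 598.9381 × 1.069741 = 640.7086
Value (long) = (F − K)·e^(−rT) = (640.7086 − 612.80) × 0.934806 = 26.0891
Value = kr 26.09

kr 26.09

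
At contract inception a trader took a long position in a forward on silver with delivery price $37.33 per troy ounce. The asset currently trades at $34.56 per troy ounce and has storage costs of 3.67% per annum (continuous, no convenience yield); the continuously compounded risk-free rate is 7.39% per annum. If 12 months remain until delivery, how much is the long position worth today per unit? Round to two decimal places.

Current fair forward for the remaining 12 months: F = S·e^((r + u)·T), (r + u) = 0.0739 + 0.0367 = 0.1106
F = 34.56 · e^(0.1106 × 12/12) = 34.56 × 1.116948 = 38.6017
Value of long forward = (F − K)·e^(−rT) = (38.6017 − 37.33) · e^(−0.0739·12/12)
= 1.2717 × 0.928765 = 1.18

$1.18 per troy ounce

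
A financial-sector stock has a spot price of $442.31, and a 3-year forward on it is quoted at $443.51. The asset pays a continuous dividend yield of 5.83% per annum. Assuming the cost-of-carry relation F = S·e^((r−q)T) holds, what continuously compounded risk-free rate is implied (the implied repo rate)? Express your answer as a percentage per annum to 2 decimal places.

From F = S·e^((r−q)T): (r − q) = ln(F/S)/T
ln(443.51/442.31) = ln(1.002713) = 0.002709
(r − q) = 0.002709 / (3) = 0.000903
r = ln(F/S)/T + q = 0.000903 + 0.0583 = 0.059203
r = 5.92%

5.92%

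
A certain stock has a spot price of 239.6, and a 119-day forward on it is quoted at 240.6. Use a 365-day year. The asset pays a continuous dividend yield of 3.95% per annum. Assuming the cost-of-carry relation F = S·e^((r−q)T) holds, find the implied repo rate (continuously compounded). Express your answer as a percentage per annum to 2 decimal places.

5.23%

From F = S·e^((r−q)T): (r − q) = ln(F/S)/T
ln(240.6/239.6) = ln(1.004174) = 0.004165
(r − q) = 0.004165 / (119/365) = 0.012775
r = ln(F/S)/T + q = 0.012775 + 0.0395 = 0.052275
r = 5.23%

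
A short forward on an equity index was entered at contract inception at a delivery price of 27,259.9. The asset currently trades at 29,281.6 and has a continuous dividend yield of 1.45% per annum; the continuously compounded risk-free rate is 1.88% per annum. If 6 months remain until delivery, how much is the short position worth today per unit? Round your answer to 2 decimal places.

-2065.22

Current fair forward for the remaining 6 months: F = S·e^((r − q)·T), (r − q) = 0.0188 − 0.0145 = 0.0043
F = 29281.6 · e^(0.0043 × 6/12) = 29281.6 × 1.00215231 = 29344.6231
Value of long forward = (F − K)·e^(−rT) = (29344.6231 − 27259.9) · e^(−0.0188·6/12)
= 2084.7231 × 0.99064404 = 2065.22
Short position value = −(long value) = -2065.22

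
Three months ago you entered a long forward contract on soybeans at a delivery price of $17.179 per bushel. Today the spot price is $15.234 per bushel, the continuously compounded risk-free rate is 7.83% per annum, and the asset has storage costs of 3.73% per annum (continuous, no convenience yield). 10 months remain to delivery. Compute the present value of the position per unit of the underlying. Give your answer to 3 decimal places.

Current fair forward for the remaining 10 months: F = S·e^((r + u)·T), (r + u) = 0.0783 + 0.0373 = 0.1156
F = 15.234 · e^(0.1156 × 10/12) = 15.234 × 1.101126 = 16.7746
Value of long forward = (F − K)·e^(−rT) = (16.7746 − 17.179) · e^(−0.0783·10/12)
= -0.4044 × 0.936833 = -0.379

-$0.379 per bushel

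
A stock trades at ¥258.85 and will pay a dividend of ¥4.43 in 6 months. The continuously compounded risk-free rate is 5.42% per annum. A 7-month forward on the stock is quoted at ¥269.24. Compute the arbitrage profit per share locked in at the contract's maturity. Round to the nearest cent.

¥6.53 per share

PV(dividends) I = 4.43·e^(−0.0542·6/12) = 4.3116
Fair forward F* = (S − I)·e^(rT) = (258.85 − 4.3116)·e^0.031617 = 254.5384 × 1.032122 = 262.7147
Market ¥269.24 > fair 262.7147: forward overpriced → cash-and-carry (borrow at r, buy the stock and collect the dividends, short the forward).
Profit at T = |F_mkt − F*| = |269.24 − 262.7147| = ¥6.53 per share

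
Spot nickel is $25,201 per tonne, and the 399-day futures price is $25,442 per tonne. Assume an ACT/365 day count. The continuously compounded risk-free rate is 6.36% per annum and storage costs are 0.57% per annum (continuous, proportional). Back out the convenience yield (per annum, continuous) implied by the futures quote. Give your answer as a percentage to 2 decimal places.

F = S·e^((r+u−y)T) ⇒ (r+u−y) = ln(F/S)/T
ln(25442/25201) = 0.009518; /T ⇒ 0.008707
y = r + u − ln(F/S)/T = 0.0636 + 0.0057 − 0.008707 = 0.060593
y = 6.06%

6.06%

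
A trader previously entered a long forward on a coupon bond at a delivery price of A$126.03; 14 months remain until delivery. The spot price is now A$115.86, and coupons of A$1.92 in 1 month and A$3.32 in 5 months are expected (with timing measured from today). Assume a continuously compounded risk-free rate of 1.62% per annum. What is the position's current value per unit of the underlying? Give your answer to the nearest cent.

-A$13.03

PV(remaining coupons) I = 1.92·e^(−0.0162·1/12) + 3.32·e^(−0.0162·5/12) = 5.2151
Current forward F = (S − I)·e^(rT) = (115.86 − 5.2151)·e^(0.0162·14/12) = 110.6449 × 1.019080 = 112.7560
Value (long) = (F − K)·e^(−rT) = (112.7560 − 126.03) × 0.981277 = -13.0255
Value = -A$13.03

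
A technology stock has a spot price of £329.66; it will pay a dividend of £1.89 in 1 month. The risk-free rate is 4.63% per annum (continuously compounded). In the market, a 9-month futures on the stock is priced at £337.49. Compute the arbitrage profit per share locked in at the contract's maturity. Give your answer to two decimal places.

PV(dividends) I = 1.89·e^(−0.0463·1/12) = 1.8827
Fair futures F* = (S − I)·e^(rT) = (329.66 − 1.8827)·e^0.034725 = 327.7773 × 1.035335 = 339.3593
Market £337.49 < fair 339.3593: forward underpriced → reverse cash-and-carry (short the stock, invest proceeds at r, pay the dividends, go long the forward).
Profit at T = |F_mkt − F*| = |337.49 − 339.3593| = £1.87 per share

£1.87 per share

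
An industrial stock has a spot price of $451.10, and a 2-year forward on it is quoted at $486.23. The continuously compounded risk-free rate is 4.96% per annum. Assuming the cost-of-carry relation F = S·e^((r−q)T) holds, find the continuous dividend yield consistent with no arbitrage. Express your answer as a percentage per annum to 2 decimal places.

From F = S·e^((r−q)T): (r − q) = ln(F/S)/T
ln(486.23/451.10) = ln(1.077876) = 0.074992
(r − q) = 0.074992 / (2) = 0.037496
q = r − ln(F/S)/T = 0.0496 − 0.037496 = 0.012104
q = 1.21%

1.21%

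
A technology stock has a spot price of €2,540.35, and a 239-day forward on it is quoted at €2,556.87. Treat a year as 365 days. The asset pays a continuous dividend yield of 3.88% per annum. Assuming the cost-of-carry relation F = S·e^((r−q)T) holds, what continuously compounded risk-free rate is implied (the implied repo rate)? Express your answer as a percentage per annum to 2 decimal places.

4.87%

From F = S·e^((r−q)T): (r − q) = ln(F/S)/T
ln(2556.87/2540.35) = ln(1.006503) = 0.006482
(r − q) = 0.006482 / (239/365) = 0.009899
r = ln(F/S)/T + q = 0.009899 + 0.0388 = 0.048699
r = 4.87%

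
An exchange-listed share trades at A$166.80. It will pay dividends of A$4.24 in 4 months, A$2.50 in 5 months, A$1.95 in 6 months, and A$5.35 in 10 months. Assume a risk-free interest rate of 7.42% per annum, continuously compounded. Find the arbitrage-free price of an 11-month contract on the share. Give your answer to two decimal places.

PV(dividends) I = 4.24·e^(−0.0742·4/12) + 2.50·e^(−0.0742·5/12) + 1.95·e^(−0.0742·6/12) + 5.35·e^(−0.0742·10/12)
I = 4.1364 + 2.4239 + 1.8790 + 5.0292 = 13.4685
F = (S − I)·e^(rT) = (166.80 − 13.4685) · e^(0.0742·11/12)
= 153.3315 · e^0.068017 = 153.3315 × 1.070384 = A$164.12

A$164.12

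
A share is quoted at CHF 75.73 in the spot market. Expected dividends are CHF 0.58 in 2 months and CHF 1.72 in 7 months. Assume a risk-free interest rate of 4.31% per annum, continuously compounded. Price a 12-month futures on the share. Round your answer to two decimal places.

PV(dividends) I = 0.58·e^(−0.0431·2/12) + 1.72·e^(−0.0431·7/12)
I = 0.5758 + 1.6773 = 2.2531
F = (S − I)·e^(rT) = (75.73 − 2.2531) · e^(0.0431·12/12)
= 73.4769 · e^0.043100 = 73.4769 × 1.044042 = CHF 76.71

CHF 76.71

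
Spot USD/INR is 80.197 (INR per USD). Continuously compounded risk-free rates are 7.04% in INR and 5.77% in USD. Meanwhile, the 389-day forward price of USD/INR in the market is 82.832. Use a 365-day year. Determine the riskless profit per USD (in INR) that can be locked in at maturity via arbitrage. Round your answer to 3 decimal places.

1.542 per USD (in INR)

Fair forward: F* = S·e^(carry·T), with carry = (r_INR − r_USD) = 0.0704 − 0.0577 = 0.0127
F* = 80.197 · e^(0.0127 × 389/365) = 80.197 · e^0.013535 = 80.197 × 1.013627 = 81.2898
Market 82.832 > fair 81.2898: forward overpriced → cash-and-carry (buy spot, short the forward).
At maturity, profit = |F_mkt − F*| = |82.832 − 81.2898| = 1.542 per USD (in INR)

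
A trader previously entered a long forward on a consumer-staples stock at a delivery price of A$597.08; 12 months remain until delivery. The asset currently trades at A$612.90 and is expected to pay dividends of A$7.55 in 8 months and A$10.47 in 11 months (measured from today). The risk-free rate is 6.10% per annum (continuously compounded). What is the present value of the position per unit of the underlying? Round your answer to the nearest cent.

A$34.00

PV(remaining dividends) I = 7.55·e^(−0.0610·8/12) + 10.47·e^(−0.0610·11/12) = 17.1497
Current forward F = (S − I)·e^(rT) = (612.90 − 17.1497)·e^(0.0610·12/12) = 595.7503 × 1.062899 = 633.2224
Value (long) = (F − K)·e^(−rT) = (633.2224 − 597.08) × 0.940823 = 34.0036
Value = A$34.00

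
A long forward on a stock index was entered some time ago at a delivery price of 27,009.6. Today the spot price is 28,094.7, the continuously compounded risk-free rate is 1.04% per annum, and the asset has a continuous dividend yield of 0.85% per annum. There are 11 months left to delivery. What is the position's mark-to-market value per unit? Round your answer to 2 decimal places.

Current fair forward for the remaining 11 months: F = S·e^((r − q)·T), (r − q) = 0.0104 − 0.0085 = 0.0019
F = 28094.7 · e^(0.0019 × 11/12) = 28094.7 × 1.00174318 = 28143.6741
Value of long forward = (F − K)·e^(−rT) = (28143.6741 − 27009.6) · e^(−0.0104·11/12)
= 1134.0741 × 0.99051196 = 1123.31

1123.31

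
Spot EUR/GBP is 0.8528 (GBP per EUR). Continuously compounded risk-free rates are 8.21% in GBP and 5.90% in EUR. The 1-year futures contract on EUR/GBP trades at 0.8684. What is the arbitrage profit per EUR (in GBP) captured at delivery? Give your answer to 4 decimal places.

0.0043 per EUR (in GBP)

Fair futures: F* = S·e^(carry·T), with carry = (r_GBP − r_EUR) = 0.0821 − 0.0590 = 0.0231
F* = 0.8528 · e^(0.0231 × 1) = 0.8528 · e^0.023100 = 0.8528 × 1.023369 = 0.8727
Market 0.8684 < fair 0.8727: forward underpriced → reverse cash-and-carry (short spot, go long the forward).
At maturity, profit = |F_mkt − F*| = |0.8684 − 0.8727| = 0.0043 per EUR (in GBP)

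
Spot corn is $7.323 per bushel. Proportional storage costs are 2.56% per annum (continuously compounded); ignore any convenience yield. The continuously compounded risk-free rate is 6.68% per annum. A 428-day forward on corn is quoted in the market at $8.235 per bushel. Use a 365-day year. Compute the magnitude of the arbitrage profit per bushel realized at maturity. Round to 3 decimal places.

Fair forward: F* = S·e^(carry·T), with carry = (r + u) = 0.0668 + 0.0256 = 0.0924
F* = 7.323 · e^(0.0924 × 428/365) = 7.323 · e^0.108348 = 7.323 × 1.114436 = $8.1610
Market $8.235 > fair $8.1610: forward overpriced → cash-and-carry (buy spot, short the forward).
At maturity, profit = |F_mkt − F*| = |8.235 − 8.1610| = $0.074 per bushel

$0.074 per bushel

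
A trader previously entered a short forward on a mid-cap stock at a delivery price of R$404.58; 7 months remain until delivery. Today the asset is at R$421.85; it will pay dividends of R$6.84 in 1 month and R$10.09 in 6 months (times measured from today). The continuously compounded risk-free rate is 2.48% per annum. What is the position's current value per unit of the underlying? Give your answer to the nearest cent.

PV(remaining dividends) I = 6.84·e^(−0.0248·1/12) + 10.09·e^(−0.0248·6/12) = 16.7915
Current forward F = (S − I)·e^(rT) = (421.85 − 16.7915)·e^(0.0248·7/12) = 405.0585 × 1.014572 = 410.9610
Value (long) = (F − K)·e^(−rT) = (410.9610 − 404.58) × 0.985637 = 6.2893
Short position value = −(long value) = -R$6.29

-R$6.29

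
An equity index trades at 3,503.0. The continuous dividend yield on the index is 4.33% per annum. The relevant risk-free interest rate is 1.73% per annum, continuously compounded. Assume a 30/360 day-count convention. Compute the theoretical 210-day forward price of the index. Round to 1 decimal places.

3,450.3

F = S·e^((r − q)T) = 3503.0 · e^((0.0173 − 0.0433) × 210/360)
= 3503.0 · e^-0.015167 = 3503.0 × 0.984947
F = 3,450.3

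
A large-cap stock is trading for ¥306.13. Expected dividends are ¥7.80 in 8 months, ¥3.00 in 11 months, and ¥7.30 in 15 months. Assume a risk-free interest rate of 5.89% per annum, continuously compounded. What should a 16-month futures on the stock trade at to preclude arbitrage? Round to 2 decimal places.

PV(dividends) I = 7.80·e^(−0.0589·8/12) + 3.00·e^(−0.0589·11/12) + 7.30·e^(−0.0589·15/12)
I = 7.4997 + 2.8423 + 6.7818 = 17.1238
F = (S − I)·e^(rT) = (306.13 − 17.1238) · e^(0.0589·16/12)
= 289.0062 · e^0.078533 = 289.0062 × 1.081699 = ¥312.62

¥312.62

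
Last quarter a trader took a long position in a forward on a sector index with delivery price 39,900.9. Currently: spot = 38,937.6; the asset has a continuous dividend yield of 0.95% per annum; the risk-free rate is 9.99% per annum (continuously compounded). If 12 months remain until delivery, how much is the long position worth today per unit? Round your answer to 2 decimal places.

2462.01

Current fair forward for the remaining 12 months: F = S·e^((r − q)·T), (r − q) = 0.0999 − 0.0095 = 0.0904
F = 38937.6 · e^(0.0904 × 12/12) = 38937.6 × 1.09461204 = 42621.5658
Value of long forward = (F − K)·e^(−rT) = (42621.5658 − 39900.9) · e^(−0.0999·12/12)
= 2720.6658 × 0.90492791 = 2462.01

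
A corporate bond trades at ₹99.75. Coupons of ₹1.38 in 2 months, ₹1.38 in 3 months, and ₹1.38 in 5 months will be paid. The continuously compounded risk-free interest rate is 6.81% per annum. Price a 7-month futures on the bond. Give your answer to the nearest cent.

₹99.57

PV(coupons) I = 1.38·e^(−0.0681·2/12) + 1.38·e^(−0.0681·3/12) + 1.38·e^(−0.0681·5/12)
I = 1.3644 + 1.3567 + 1.3414 = 4.0625
F = (S − I)·e^(rT) = (99.75 − 4.0625) · e^(0.0681·7/12)
= 95.6875 · e^0.039725 = 95.6875 × 1.040525 = ₹99.57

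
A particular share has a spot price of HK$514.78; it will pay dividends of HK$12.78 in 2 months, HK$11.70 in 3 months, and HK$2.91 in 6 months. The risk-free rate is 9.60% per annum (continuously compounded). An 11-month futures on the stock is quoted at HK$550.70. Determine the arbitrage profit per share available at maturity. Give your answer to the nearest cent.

HK$17.80 per share

PV(dividends) I = 12.78·e^(−0.0960·2/12) + 11.70·e^(−0.0960·3/12) + 2.91·e^(−0.0960·6/12) = 26.7733
Fair futures F* = (S − I)·e^(rT) = (514.78 − 26.7733)·e^0.088000 = 488.0067 × 1.091988 = 532.8975
Market HK$550.70 > fair 532.8975: forward overpriced → cash-and-carry (borrow at r, buy the stock and collect the dividends, short the forward).
Profit at T = |F_mkt − F*| = |550.70 − 532.8975| = HK$17.80 per share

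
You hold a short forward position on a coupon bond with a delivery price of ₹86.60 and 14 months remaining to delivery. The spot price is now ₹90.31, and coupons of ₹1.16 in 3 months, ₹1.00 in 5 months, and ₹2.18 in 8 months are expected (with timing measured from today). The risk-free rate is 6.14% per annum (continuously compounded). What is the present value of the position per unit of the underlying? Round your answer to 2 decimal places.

-₹5.49

PV(remaining coupons) I = 1.16·e^(−0.0614·3/12) + 1.00·e^(−0.0614·5/12) + 2.18·e^(−0.0614·8/12) = 4.2096
Current forward F = (S − I)·e^(rT) = (90.31 − 4.2096)·e^(0.0614·14/12) = 86.1004 × 1.074261 = 92.4943
Value (long) = (F − K)·e^(−rT) = (92.4943 − 86.60) × 0.930872 = 5.4868
Short position value = −(long value) = -₹5.49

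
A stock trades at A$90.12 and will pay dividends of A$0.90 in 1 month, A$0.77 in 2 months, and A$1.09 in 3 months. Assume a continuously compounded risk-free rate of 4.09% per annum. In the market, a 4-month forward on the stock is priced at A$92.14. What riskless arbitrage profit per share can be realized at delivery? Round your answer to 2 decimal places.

A$3.56 per share

PV(dividends) I = 0.90·e^(−0.0409·1/12) + 0.77·e^(−0.0409·2/12) + 1.09·e^(−0.0409·3/12) = 2.7406
Fair forward F* = (S − I)·e^(rT) = (90.12 − 2.7406)·e^0.013633 = 87.3794 × 1.013726 = 88.5788
Market A$92.14 > fair 88.5788: forward overpriced → cash-and-carry (borrow at r, buy the stock and collect the dividends, short the forward).
Profit at T = |F_mkt − F*| = |92.14 − 88.5788| = A$3.56 per share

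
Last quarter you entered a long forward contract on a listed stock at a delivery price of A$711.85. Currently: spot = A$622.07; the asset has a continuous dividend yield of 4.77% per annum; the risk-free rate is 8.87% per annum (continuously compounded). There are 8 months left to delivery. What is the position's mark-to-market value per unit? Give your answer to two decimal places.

Current fair forward for the remaining 8 months: F = S·e^((r − q)·T), (r − q) = 0.0887 − 0.0477 = 0.0410
F = 622.07 · e^(0.0410 × 8/12) = 622.07 × 1.027710 = 639.3076
Value of long forward = (F − K)·e^(−rT) = (639.3076 − 711.85) · e^(−0.0887·8/12)
= -72.5424 × 0.942581 = -68.38

-A$68.38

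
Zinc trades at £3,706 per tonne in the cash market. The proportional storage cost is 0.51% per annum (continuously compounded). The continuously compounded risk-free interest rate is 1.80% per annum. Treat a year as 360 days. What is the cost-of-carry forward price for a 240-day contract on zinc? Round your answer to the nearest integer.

Net carry = r + u − y = 0.0180 + 0.0051 − 0.0000 = 0.0231
F = S·e^((r+u−y)T) = 3706 · e^(0.0231 × 240/360) = 3706 · e^0.015400
= 3706 × 1.015519 = £3,764 per tonne

£3,764 per tonne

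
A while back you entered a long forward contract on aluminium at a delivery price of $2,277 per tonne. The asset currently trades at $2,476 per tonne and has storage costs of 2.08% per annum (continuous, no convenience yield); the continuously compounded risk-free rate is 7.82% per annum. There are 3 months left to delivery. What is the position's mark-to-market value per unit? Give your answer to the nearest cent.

$255.99 per tonne

Current fair forward for the remaining 3 months: F = S·e^((r + u)·T), (r + u) = 0.0782 + 0.0208 = 0.0990
F = 2476 · e^(0.0990 × 3/12) = 2476 × 1.02505882 = 2538.0456
Value of long forward = (F − K)·e^(−rT) = (2538.0456 − 2277) · e^(−0.0782·3/12)
= 261.0456 × 0.98063986 = 255.99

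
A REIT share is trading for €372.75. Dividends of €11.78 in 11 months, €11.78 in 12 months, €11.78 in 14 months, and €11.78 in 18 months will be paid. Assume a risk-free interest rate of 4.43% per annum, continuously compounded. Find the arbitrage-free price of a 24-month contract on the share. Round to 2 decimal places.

€358.34

PV(dividends) I = 11.78·e^(−0.0443·11/12) + 11.78·e^(−0.0443·12/12) + 11.78·e^(−0.0443·14/12) + 11.78·e^(−0.0443·18/12)
I = 11.3112 + 11.2695 + 11.1866 + 11.0227 = 44.7900
F = (S − I)·e^(rT) = (372.75 − 44.7900) · e^(0.0443·24/12)
= 327.9600 · e^0.088600 = 327.9600 × 1.092644 = €358.34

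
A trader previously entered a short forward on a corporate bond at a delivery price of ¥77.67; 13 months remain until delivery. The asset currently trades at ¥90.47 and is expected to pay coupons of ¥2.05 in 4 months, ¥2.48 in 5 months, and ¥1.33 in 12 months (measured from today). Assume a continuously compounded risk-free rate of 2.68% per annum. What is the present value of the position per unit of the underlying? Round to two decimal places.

PV(remaining coupons) I = 2.05·e^(−0.0268·4/12) + 2.48·e^(−0.0268·5/12) + 1.33·e^(−0.0268·12/12) = 5.7791
Current forward F = (S − I)·e^(rT) = (90.47 − 5.7791)·e^(0.0268·13/12) = 84.6909 × 1.029459 = 87.1858
Value (long) = (F − K)·e^(−rT) = (87.1858 − 77.67) × 0.971384 = 9.2435
Short position value = −(long value) = -¥9.24

-¥9.24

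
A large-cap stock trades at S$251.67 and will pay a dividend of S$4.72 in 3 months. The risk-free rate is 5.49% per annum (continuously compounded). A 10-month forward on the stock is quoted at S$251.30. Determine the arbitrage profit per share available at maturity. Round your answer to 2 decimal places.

S$7.28 per share

PV(dividends) I = 4.72·e^(−0.0549·3/12) = 4.6557
Fair forward F* = (S − I)·e^(rT) = (251.67 − 4.6557)·e^0.045750 = 247.0143 × 1.046813 = 258.5778
Market S$251.30 < fair 258.5778: forward underpriced → reverse cash-and-carry (short the stock, invest proceeds at r, pay the dividends, go long the forward).
Profit at T = |F_mkt − F*| = |251.30 − 258.5778| = S$7.28 per share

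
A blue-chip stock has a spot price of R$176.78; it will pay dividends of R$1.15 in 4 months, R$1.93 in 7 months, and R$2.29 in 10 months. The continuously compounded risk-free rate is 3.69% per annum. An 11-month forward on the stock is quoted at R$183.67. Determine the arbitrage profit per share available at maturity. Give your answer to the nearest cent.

R$6.23 per share

PV(dividends) I = 1.15·e^(−0.0369·4/12) + 1.93·e^(−0.0369·7/12) + 2.29·e^(−0.0369·10/12) = 5.2455
Fair forward F* = (S − I)·e^(rT) = (176.78 − 5.2455)·e^0.033825 = 171.5345 × 1.034404 = 177.4360
Market R$183.67 > fair 177.4360: forward overpriced → cash-and-carry (borrow at r, buy the stock and collect the dividends, short the forward).
Profit at T = |F_mkt − F*| = |183.67 − 177.4360| = R$6.23 per share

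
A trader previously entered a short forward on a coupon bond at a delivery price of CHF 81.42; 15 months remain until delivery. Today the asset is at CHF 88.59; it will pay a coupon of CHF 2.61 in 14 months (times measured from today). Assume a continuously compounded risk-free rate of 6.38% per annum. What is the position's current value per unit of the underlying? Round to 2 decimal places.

-CHF 10.99

PV(remaining coupons) I = 2.61·e^(−0.0638·14/12) = 2.4228
Current forward F = (S − I)·e^(rT) = (88.59 − 2.4228)·e^(0.0638·15/12) = 86.1672 × 1.083016 = 93.3205
Value (long) = (F − K)·e^(−rT) = (93.3205 − 81.42) × 0.923347 = 10.9883
Short position value = −(long value) = -CHF 10.99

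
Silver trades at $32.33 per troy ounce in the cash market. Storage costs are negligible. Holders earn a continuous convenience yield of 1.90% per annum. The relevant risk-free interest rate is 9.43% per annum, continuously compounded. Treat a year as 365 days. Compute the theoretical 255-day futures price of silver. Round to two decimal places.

$34.08 per troy ounce

Net carry = r + u − y = 0.0943 + 0.0000 − 0.0190 = 0.0753
F = S·e^((r+u−y)T) = 32.33 · e^(0.0753 × 255/365) = 32.33 · e^0.052607
= 32.33 × 1.054015 = $34.08 per troy ounce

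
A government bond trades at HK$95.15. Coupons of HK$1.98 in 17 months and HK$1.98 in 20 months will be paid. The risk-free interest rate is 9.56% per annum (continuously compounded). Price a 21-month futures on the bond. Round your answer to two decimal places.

PV(coupons) I = 1.98·e^(−0.0956·17/12) + 1.98·e^(−0.0956·20/12)
I = 1.7292 + 1.6884 = 3.4176
F = (S − I)·e^(rT) = (95.15 − 3.4176) · e^(0.0956·21/12)
= 91.7324 · e^0.167300 = 91.7324 × 1.182109 = HK$108.44

HK$108.44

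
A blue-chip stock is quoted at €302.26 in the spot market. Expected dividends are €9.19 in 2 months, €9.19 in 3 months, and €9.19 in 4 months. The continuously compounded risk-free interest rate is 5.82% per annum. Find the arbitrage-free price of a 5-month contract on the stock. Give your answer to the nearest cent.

PV(dividends) I = 9.19·e^(−0.0582·2/12) + 9.19·e^(−0.0582·3/12) + 9.19·e^(−0.0582·4/12)
I = 9.1013 + 9.0573 + 9.0134 = 27.1720
F = (S − I)·e^(rT) = (302.26 − 27.1720) · e^(0.0582·5/12)
= 275.0880 · e^0.024250 = 275.0880 × 1.024546 = €281.84

€281.84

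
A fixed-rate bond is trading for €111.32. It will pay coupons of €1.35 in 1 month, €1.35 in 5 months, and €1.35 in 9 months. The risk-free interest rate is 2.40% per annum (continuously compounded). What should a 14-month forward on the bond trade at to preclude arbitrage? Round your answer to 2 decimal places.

PV(coupons) I = 1.35·e^(−0.0240·1/12) + 1.35·e^(−0.0240·5/12) + 1.35·e^(−0.0240·9/12)
I = 1.3473 + 1.3366 + 1.3259 = 4.0098
F = (S − I)·e^(rT) = (111.32 − 4.0098) · e^(0.0240·14/12)
= 107.3102 · e^0.028000 = 107.3102 × 1.028396 = €110.36

€110.36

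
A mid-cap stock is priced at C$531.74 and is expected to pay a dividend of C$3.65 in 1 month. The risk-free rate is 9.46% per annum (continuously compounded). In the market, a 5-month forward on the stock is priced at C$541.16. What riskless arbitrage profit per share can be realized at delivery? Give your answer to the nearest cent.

C$8.19 per share

PV(dividends) I = 3.65·e^(−0.0946·1/12) = 3.6213
Fair forward F* = (S − I)·e^(rT) = (531.74 − 3.6213)·e^0.039417 = 528.1187 × 1.040204 = 549.3512
Market C$541.16 < fair 549.3512: forward underpriced → reverse cash-and-carry (short the stock, invest proceeds at r, pay the dividends, go long the forward).
Profit at T = |F_mkt − F*| = |541.16 − 549.3512| = C$8.19 per share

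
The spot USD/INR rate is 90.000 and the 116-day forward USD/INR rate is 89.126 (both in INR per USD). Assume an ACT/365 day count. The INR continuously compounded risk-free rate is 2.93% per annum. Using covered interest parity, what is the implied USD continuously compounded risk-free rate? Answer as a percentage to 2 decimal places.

6.00%

F = S·e^((r_INR − r_USD)T) ⇒ r_USD = r_INR − ln(F/S)/T
ln(89.126/90.000) = -0.009759; /(116/365) = -0.030707
r_USD = 0.0293 + 0.030707 = 0.060007
r_USD = 6.00%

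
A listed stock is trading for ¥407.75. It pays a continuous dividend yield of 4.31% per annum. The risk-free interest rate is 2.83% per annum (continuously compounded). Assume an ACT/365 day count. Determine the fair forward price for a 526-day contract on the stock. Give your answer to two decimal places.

F = S·e^((r − q)T) = 407.75 · e^((0.0283 − 0.0431) × 526/365)
= 407.75 · e^-0.021328 = 407.75 × 0.978898
F = ¥399.15

¥399.15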